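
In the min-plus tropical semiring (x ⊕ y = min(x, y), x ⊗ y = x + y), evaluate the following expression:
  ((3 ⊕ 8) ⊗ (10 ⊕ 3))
((3 ⊕ 8) ⊗ (10 ⊕ 3)) = 6

Expand innermost to outermost. Recall ⊕ takes the minimum of its arguments and ⊗ takes their sum. Working out the expression ((3 ⊕ 8) ⊗ (10 ⊕ 3)) gives 6.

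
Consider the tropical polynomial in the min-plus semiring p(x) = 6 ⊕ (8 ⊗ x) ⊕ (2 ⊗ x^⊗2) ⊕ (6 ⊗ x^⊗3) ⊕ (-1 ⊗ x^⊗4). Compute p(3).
p(3) = 6

A tropical monomial a ⊗ x^⊗i evaluates to a + i · x. Evaluating each term at x = 3:
  Term 0 contributes 6 + 0 · 3 = 6
  Term 1 contributes 8 + 1 · 3 = 11
  Term 2 contributes 2 + 2 · 3 = 8
  Term 3 contributes 6 + 3 · 3 = 15
  Term 4 contributes -1 + 4 · 3 = 11
p(3) = ⊕ of these = min[6, 11, 8, 15, 11] = 6.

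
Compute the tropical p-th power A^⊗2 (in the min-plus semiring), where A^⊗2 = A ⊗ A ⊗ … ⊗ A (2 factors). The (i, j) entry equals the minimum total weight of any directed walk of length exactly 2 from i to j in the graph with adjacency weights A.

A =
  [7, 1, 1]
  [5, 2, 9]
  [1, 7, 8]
A^⊗2 =
  [2, 3, 8]
  [7, 4, 6]
  [8, 2, 2]

Each entry (A^⊗2)_ij equals the minimum over all length-2 walks i = v_0 → v_1 → … → v_2 = j of Σ_t A[v_t][v_{t+1}]. For example, for (i, j) = (0, 2) we minimise over 3 possible intermediate vertex sequences; the minimum is 8, attained along the walk 0 → 0 → 2.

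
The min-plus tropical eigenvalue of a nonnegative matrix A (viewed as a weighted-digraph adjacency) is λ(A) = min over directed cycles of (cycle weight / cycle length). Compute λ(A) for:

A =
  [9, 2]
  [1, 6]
λ(A) = 3/2

Enumerate directed cycles and compute their means (weight / length). Sample:
  cycle 0 → 0: weight = 9, length = 1, mean = 9/1 ≈ 9.000
  cycle 1 → 1: weight = 6, length = 1, mean = 6/1 ≈ 6.000
  cycle 0 → 1 → 0: weight = 3, length = 2, mean = 3/2 ≈ 1.500
  cycle 1 → 0 → 1: weight = 3, length = 2, mean = 3/2 ≈ 1.500
Minimum mean = 1.500, attained e.g. along the cycle 0 → 1 → 0 with weight 3 and length 2. So λ(A) = 3/2 = 3/2.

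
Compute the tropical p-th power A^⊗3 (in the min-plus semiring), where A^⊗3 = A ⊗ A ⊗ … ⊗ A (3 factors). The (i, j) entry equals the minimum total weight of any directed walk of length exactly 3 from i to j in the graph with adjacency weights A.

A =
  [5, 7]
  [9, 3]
A^⊗3 =
  [15, 13]
  [15, 9]

Each entry (A^⊗3)_ij equals the minimum over all length-3 walks i = v_0 → v_1 → … → v_3 = j of Σ_t A[v_t][v_{t+1}]. For example, for (i, j) = (0, 1) we minimise over 4 possible intermediate vertex sequences; the minimum is 13, attained along the walk 0 → 1 → 1 → 1.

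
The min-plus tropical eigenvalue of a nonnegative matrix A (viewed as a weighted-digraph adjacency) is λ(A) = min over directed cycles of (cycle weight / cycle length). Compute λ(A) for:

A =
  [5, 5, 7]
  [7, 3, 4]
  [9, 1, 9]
λ(A) = 5/2

Enumerate directed cycles and compute their means (weight / length). Sample:
  cycle 0 → 0: weight = 5, length = 1, mean = 5/1 ≈ 5.000
  cycle 1 → 1: weight = 3, length = 1, mean = 3/1 ≈ 3.000
  cycle 2 → 2: weight = 9, length = 1, mean = 9/1 ≈ 9.000
  cycle 0 → 1 → 0: weight = 12, length = 2, mean = 12/2 ≈ 6.000
  cycle 0 → 2 → 0: weight = 16, length = 2, mean = 16/2 ≈ 8.000
  cycle 1 → 0 → 1: weight = 12, length = 2, mean = 12/2 ≈ 6.000
Minimum mean = 2.500, attained e.g. along the cycle 1 → 2 → 1 with weight 5 and length 2. So λ(A) = 5/2 = 5/2.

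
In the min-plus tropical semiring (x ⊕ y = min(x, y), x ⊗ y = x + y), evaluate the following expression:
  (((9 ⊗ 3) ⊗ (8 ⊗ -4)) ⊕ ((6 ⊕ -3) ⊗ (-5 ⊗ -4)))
(((9 ⊗ 3) ⊗ (8 ⊗ -4)) ⊕ ((6 ⊕ -3) ⊗ (-5 ⊗ -4))) = -12

Expand innermost to outermost. Recall ⊕ takes the minimum of its arguments and ⊗ takes their sum. Working out the expression (((9 ⊗ 3) ⊗ (8 ⊗ -4)) ⊕ ((6 ⊕ -3) ⊗ (-5 ⊗ -4))) gives -12.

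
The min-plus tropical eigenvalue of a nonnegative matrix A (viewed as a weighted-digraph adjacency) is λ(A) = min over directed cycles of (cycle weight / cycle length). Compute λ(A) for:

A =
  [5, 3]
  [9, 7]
λ(A) = 5

Enumerate directed cycles and compute their means (weight / length). Sample:
  cycle 0 → 0: weight = 5, length = 1, mean = 5/1 ≈ 5.000
  cycle 1 → 1: weight = 7, length = 1, mean = 7/1 ≈ 7.000
  cycle 0 → 1 → 0: weight = 12, length = 2, mean = 12/2 ≈ 6.000
  cycle 1 → 0 → 1: weight = 12, length = 2, mean = 12/2 ≈ 6.000
Minimum mean = 5.000, attained e.g. along the cycle 0 → 0 with weight 5 and length 1. So λ(A) = 5/1 = 5.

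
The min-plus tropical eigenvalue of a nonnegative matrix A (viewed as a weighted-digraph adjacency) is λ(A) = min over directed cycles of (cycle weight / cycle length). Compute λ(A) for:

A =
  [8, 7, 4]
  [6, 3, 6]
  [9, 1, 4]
λ(A) = 3

Enumerate directed cycles and compute their means (weight / length). Sample:
  cycle 0 → 0: weight = 8, length = 1, mean = 8/1 ≈ 8.000
  cycle 1 → 1: weight = 3, length = 1, mean = 3/1 ≈ 3.000
  cycle 2 → 2: weight = 4, length = 1, mean = 4/1 ≈ 4.000
  cycle 0 → 1 → 0: weight = 13, length = 2, mean = 13/2 ≈ 6.500
  cycle 0 → 2 → 0: weight = 13, length = 2, mean = 13/2 ≈ 6.500
  cycle 1 → 0 → 1: weight = 13, length = 2, mean = 13/2 ≈ 6.500
Minimum mean = 3.000, attained e.g. along the cycle 1 → 1 with weight 3 and length 1. So λ(A) = 3/1 = 3.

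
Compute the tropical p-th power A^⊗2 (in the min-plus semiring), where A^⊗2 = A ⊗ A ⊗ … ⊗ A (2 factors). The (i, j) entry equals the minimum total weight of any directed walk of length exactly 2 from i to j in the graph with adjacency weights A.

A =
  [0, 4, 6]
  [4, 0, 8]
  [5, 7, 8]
A^⊗2 =
  [0, 4, 6]
  [4, 0, 8]
  [5, 7, 11]

Each entry (A^⊗2)_ij equals the minimum over all length-2 walks i = v_0 → v_1 → … → v_2 = j of Σ_t A[v_t][v_{t+1}]. For example, for (i, j) = (0, 2) we minimise over 3 possible intermediate vertex sequences; the minimum is 6, attained along the walk 0 → 0 → 2.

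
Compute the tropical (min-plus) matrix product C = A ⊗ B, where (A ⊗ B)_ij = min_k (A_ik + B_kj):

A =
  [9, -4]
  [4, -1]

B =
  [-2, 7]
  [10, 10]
A ⊗ B =
  [6, 6]
  [2, 9]

Apply the min-plus product entry-by-entry:
  C[0][0] = min over k of (A[0][0] + B[0][0] = 9 + -2 = 7, A[0][1] + B[1][0] = -4 + 10 = 6) = 6 (attained at k = 1)
  C[0][1] = min over k of (A[0][0] + B[0][1] = 9 + 7 = 16, A[0][1] + B[1][1] = -4 + 10 = 6) = 6 (attained at k = 1)
  C[1][0] = min over k of (A[1][0] + B[0][0] = 4 + -2 = 2, A[1][1] + B[1][0] = -1 + 10 = 9) = 2 (attained at k = 0)
  C[1][1] = min over k of (A[1][0] + B[0][1] = 4 + 7 = 11, A[1][1] + B[1][1] = -1 + 10 = 9) = 9 (attained at k = 1)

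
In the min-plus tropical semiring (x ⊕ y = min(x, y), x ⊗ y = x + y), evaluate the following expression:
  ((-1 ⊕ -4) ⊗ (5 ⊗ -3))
((-1 ⊕ -4) ⊗ (5 ⊗ -3)) = -2

Expand innermost to outermost. Recall ⊕ takes the minimum of its arguments and ⊗ takes their sum. Working out the expression ((-1 ⊕ -4) ⊗ (5 ⊗ -3)) gives -2.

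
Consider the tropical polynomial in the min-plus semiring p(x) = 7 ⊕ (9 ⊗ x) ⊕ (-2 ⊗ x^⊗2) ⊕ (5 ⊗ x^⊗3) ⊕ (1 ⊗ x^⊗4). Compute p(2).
p(2) = 2

A tropical monomial a ⊗ x^⊗i evaluates to a + i · x. Evaluating each term at x = 2:
  Term 0 contributes 7 + 0 · 2 = 7
  Term 1 contributes 9 + 1 · 2 = 11
  Term 2 contributes -2 + 2 · 2 = 2
  Term 3 contributes 5 + 3 · 2 = 11
  Term 4 contributes 1 + 4 · 2 = 9
p(2) = ⊕ of these = min[7, 11, 2, 11, 9] = 2.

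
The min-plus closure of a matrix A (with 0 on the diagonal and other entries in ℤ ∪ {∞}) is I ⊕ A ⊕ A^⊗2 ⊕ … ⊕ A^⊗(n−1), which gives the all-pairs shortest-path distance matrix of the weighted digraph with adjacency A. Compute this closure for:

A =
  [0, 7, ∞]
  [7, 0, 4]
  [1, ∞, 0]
Closure =
  [0, 7, 11]
  [5, 0, 4]
  [1, 8, 0]

This is the Floyd-Warshall all-pairs shortest-path computation. For each intermediate vertex k = 0, 1, …, 2, update dist[i][j] ← min(dist[i][j], dist[i][k] + dist[k][j]). The final matrix gives, for each (i, j), the minimum total weight of any directed path from i to j (possibly empty when i = j).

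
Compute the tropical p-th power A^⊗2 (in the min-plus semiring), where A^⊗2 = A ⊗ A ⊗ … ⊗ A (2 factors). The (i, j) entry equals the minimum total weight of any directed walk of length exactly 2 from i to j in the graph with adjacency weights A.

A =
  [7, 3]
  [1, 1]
A^⊗2 =
  [4, 4]
  [2, 2]

Each entry (A^⊗2)_ij equals the minimum over all length-2 walks i = v_0 → v_1 → … → v_2 = j of Σ_t A[v_t][v_{t+1}]. For example, for (i, j) = (0, 1) we minimise over 2 possible intermediate vertex sequences; the minimum is 4, attained along the walk 0 → 1 → 1.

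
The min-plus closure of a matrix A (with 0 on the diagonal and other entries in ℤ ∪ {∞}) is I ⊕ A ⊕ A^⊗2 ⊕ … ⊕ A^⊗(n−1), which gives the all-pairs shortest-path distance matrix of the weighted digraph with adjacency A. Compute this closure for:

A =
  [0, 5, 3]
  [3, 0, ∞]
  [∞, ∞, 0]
Closure =
  [0, 5, 3]
  [3, 0, 6]
  [∞, ∞, 0]

This is the Floyd-Warshall all-pairs shortest-path computation. For each intermediate vertex k = 0, 1, …, 2, update dist[i][j] ← min(dist[i][j], dist[i][k] + dist[k][j]). The final matrix gives, for each (i, j), the minimum total weight of any directed path from i to j (possibly empty when i = j).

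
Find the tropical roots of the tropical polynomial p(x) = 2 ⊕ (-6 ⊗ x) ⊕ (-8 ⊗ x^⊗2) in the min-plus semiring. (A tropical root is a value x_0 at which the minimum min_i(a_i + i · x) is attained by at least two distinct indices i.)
Roots: {2, 8}

Each tropical root is a break point of the lower envelope of the lines y = a_i + i · x (there are 3 lines, with slopes 0, 1, ..., 2). Only the lines that attain the minimum somewhere contribute to roots; other lines are dominated. Here the surviving (envelope) indices are i = 2, i = 1, i = 0.
Intersections between consecutive envelope lines give the roots: for adjacent envelope indices i < j the intersection is x = (a_i − a_j) / (j − i). Reading off the sorted break points: {2, 8}.
Verification: at each break x_0, at least two indices attain the minimum of min_i(a_i + i · x_0).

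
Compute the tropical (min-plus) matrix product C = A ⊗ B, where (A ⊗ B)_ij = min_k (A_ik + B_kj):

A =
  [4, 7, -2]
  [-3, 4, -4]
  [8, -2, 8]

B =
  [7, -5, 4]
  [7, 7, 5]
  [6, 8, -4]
A ⊗ B =
  [4, -1, -6]
  [2, -8, -8]
  [5, 3, 3]

Apply the min-plus product entry-by-entry:
  C[0][0] = min over k of (A[0][0] + B[0][0] = 4 + 7 = 11, A[0][1] + B[1][0] = 7 + 7 = 14, A[0][2] + B[2][0] = -2 + 6 = 4) = 4 (attained at k = 2)
  C[0][1] = min over k of (A[0][0] + B[0][1] = 4 + -5 = -1, A[0][1] + B[1][1] = 7 + 7 = 14, A[0][2] + B[2][1] = -2 + 8 = 6) = -1 (attained at k = 0)
  C[0][2] = min over k of (A[0][0] + B[0][2] = 4 + 4 = 8, A[0][1] + B[1][2] = 7 + 5 = 12, A[0][2] + B[2][2] = -2 + -4 = -6) = -6 (attained at k = 2)
  C[1][0] = min over k of (A[1][0] + B[0][0] = -3 + 7 = 4, A[1][1] + B[1][0] = 4 + 7 = 11, A[1][2] + B[2][0] = -4 + 6 = 2) = 2 (attained at k = 2)
  C[1][1] = min over k of (A[1][0] + B[0][1] = -3 + -5 = -8, A[1][1] + B[1][1] = 4 + 7 = 11, A[1][2] + B[2][1] = -4 + 8 = 4) = -8 (attained at k = 0)
  C[1][2] = min over k of (A[1][0] + B[0][2] = -3 + 4 = 1, A[1][1] + B[1][2] = 4 + 5 = 9, A[1][2] + B[2][2] = -4 + -4 = -8) = -8 (attained at k = 2)
  C[2][0] = min over k of (A[2][0] + B[0][0] = 8 + 7 = 15, A[2][1] + B[1][0] = -2 + 7 = 5, A[2][2] + B[2][0] = 8 + 6 = 14) = 5 (attained at k = 1)
  C[2][1] = min over k of (A[2][0] + B[0][1] = 8 + -5 = 3, A[2][1] + B[1][1] = -2 + 7 = 5, A[2][2] + B[2][1] = 8 + 8 = 16) = 3 (attained at k = 0)
  C[2][2] = min over k of (A[2][0] + B[0][2] = 8 + 4 = 12, A[2][1] + B[1][2] = -2 + 5 = 3, A[2][2] + B[2][2] = 8 + -4 = 4) = 3 (attained at k = 1)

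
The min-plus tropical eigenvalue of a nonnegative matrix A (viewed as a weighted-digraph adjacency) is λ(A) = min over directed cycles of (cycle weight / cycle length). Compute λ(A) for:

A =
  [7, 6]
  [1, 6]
λ(A) = 7/2

Enumerate directed cycles and compute their means (weight / length). Sample:
  cycle 0 → 0: weight = 7, length = 1, mean = 7/1 ≈ 7.000
  cycle 1 → 1: weight = 6, length = 1, mean = 6/1 ≈ 6.000
  cycle 0 → 1 → 0: weight = 7, length = 2, mean = 7/2 ≈ 3.500
  cycle 1 → 0 → 1: weight = 7, length = 2, mean = 7/2 ≈ 3.500
Minimum mean = 3.500, attained e.g. along the cycle 0 → 1 → 0 with weight 7 and length 2. So λ(A) = 7/2 = 7/2.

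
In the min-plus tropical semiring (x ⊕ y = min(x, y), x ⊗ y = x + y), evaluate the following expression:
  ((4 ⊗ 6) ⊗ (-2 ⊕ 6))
((4 ⊗ 6) ⊗ (-2 ⊕ 6)) = 8

Expand innermost to outermost. Recall ⊕ takes the minimum of its arguments and ⊗ takes their sum. Working out the expression ((4 ⊗ 6) ⊗ (-2 ⊕ 6)) gives 8.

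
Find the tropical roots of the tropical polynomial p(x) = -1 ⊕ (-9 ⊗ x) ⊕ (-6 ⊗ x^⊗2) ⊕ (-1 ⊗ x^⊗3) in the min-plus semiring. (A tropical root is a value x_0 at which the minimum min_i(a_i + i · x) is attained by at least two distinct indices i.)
Roots: {-5, -3, 8}

Each tropical root is a break point of the lower envelope of the lines y = a_i + i · x (there are 4 lines, with slopes 0, 1, ..., 3). Only the lines that attain the minimum somewhere contribute to roots; other lines are dominated. Here the surviving (envelope) indices are i = 3, i = 2, i = 1, i = 0.
Intersections between consecutive envelope lines give the roots: for adjacent envelope indices i < j the intersection is x = (a_i − a_j) / (j − i). Reading off the sorted break points: {-5, -3, 8}.
Verification: at each break x_0, at least two indices attain the minimum of min_i(a_i + i · x_0).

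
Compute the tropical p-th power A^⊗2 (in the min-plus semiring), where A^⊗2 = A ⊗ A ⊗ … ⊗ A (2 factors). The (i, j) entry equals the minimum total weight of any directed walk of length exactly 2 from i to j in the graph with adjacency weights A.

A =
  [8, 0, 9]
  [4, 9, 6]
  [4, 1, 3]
A^⊗2 =
  [4, 8, 6]
  [10, 4, 9]
  [5, 4, 6]

Each entry (A^⊗2)_ij equals the minimum over all length-2 walks i = v_0 → v_1 → … → v_2 = j of Σ_t A[v_t][v_{t+1}]. For example, for (i, j) = (0, 2) we minimise over 3 possible intermediate vertex sequences; the minimum is 6, attained along the walk 0 → 1 → 2.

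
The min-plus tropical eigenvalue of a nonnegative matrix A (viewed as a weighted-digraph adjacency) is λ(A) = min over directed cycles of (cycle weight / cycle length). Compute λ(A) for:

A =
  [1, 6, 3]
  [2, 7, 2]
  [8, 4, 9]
λ(A) = 1

Enumerate directed cycles and compute their means (weight / length). Sample:
  cycle 0 → 0: weight = 1, length = 1, mean = 1/1 ≈ 1.000
  cycle 1 → 1: weight = 7, length = 1, mean = 7/1 ≈ 7.000
  cycle 2 → 2: weight = 9, length = 1, mean = 9/1 ≈ 9.000
  cycle 0 → 1 → 0: weight = 8, length = 2, mean = 8/2 ≈ 4.000
  cycle 0 → 2 → 0: weight = 11, length = 2, mean = 11/2 ≈ 5.500
  cycle 1 → 0 → 1: weight = 8, length = 2, mean = 8/2 ≈ 4.000
Minimum mean = 1.000, attained e.g. along the cycle 0 → 0 with weight 1 and length 1. So λ(A) = 1/1 = 1.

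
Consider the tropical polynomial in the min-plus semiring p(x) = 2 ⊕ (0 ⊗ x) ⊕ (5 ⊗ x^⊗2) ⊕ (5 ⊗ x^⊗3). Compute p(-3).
p(-3) = -4

A tropical monomial a ⊗ x^⊗i evaluates to a + i · x. Evaluating each term at x = -3:
  Term 0 contributes 2 + 0 · -3 = 2
  Term 1 contributes 0 + 1 · -3 = -3
  Term 2 contributes 5 + 2 · -3 = -1
  Term 3 contributes 5 + 3 · -3 = -4
p(-3) = ⊕ of these = min[2, -3, -1, -4] = -4.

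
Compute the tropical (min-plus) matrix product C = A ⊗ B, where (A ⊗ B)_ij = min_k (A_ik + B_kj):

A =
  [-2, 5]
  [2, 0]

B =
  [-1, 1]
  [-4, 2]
A ⊗ B =
  [-3, -1]
  [-4, 2]

Apply the min-plus product entry-by-entry:
  C[0][0] = min over k of (A[0][0] + B[0][0] = -2 + -1 = -3, A[0][1] + B[1][0] = 5 + -4 = 1) = -3 (attained at k = 0)
  C[0][1] = min over k of (A[0][0] + B[0][1] = -2 + 1 = -1, A[0][1] + B[1][1] = 5 + 2 = 7) = -1 (attained at k = 0)
  C[1][0] = min over k of (A[1][0] + B[0][0] = 2 + -1 = 1, A[1][1] + B[1][0] = 0 + -4 = -4) = -4 (attained at k = 1)
  C[1][1] = min over k of (A[1][0] + B[0][1] = 2 + 1 = 3, A[1][1] + B[1][1] = 0 + 2 = 2) = 2 (attained at k = 1)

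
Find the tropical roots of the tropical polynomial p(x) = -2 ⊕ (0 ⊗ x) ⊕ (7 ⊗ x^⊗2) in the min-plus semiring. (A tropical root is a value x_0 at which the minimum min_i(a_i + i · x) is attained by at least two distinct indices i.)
Roots: {-7, -2}

Each tropical root is a break point of the lower envelope of the lines y = a_i + i · x (there are 3 lines, with slopes 0, 1, ..., 2). Only the lines that attain the minimum somewhere contribute to roots; other lines are dominated. Here the surviving (envelope) indices are i = 2, i = 1, i = 0.
Intersections between consecutive envelope lines give the roots: for adjacent envelope indices i < j the intersection is x = (a_i − a_j) / (j − i). Reading off the sorted break points: {-7, -2}.
Verification: at each break x_0, at least two indices attain the minimum of min_i(a_i + i · x_0).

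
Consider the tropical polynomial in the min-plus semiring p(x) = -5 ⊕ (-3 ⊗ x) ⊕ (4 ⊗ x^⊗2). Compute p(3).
p(3) = -5

A tropical monomial a ⊗ x^⊗i evaluates to a + i · x. Evaluating each term at x = 3:
  Term 0 contributes -5 + 0 · 3 = -5
  Term 1 contributes -3 + 1 · 3 = 0
  Term 2 contributes 4 + 2 · 3 = 10
p(3) = ⊕ of these = min[-5, 0, 10] = -5.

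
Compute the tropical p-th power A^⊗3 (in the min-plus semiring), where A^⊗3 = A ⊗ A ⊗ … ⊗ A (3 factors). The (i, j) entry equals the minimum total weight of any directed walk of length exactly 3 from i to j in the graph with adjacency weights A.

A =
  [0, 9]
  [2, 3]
A^⊗3 =
  [0, 9]
  [2, 9]

Each entry (A^⊗3)_ij equals the minimum over all length-3 walks i = v_0 → v_1 → … → v_3 = j of Σ_t A[v_t][v_{t+1}]. For example, for (i, j) = (0, 1) we minimise over 4 possible intermediate vertex sequences; the minimum is 9, attained along the walk 0 → 0 → 0 → 1.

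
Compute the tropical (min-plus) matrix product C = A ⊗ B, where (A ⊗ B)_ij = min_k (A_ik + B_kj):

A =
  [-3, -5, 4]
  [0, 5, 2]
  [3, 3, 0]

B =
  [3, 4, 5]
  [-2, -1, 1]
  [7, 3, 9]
A ⊗ B =
  [-7, -6, -4]
  [3, 4, 5]
  [1, 2, 4]

Apply the min-plus product entry-by-entry:
  C[0][0] = min over k of (A[0][0] + B[0][0] = -3 + 3 = 0, A[0][1] + B[1][0] = -5 + -2 = -7, A[0][2] + B[2][0] = 4 + 7 = 11) = -7 (attained at k = 1)
  C[0][1] = min over k of (A[0][0] + B[0][1] = -3 + 4 = 1, A[0][1] + B[1][1] = -5 + -1 = -6, A[0][2] + B[2][1] = 4 + 3 = 7) = -6 (attained at k = 1)
  C[0][2] = min over k of (A[0][0] + B[0][2] = -3 + 5 = 2, A[0][1] + B[1][2] = -5 + 1 = -4, A[0][2] + B[2][2] = 4 + 9 = 13) = -4 (attained at k = 1)
  C[1][0] = min over k of (A[1][0] + B[0][0] = 0 + 3 = 3, A[1][1] + B[1][0] = 5 + -2 = 3, A[1][2] + B[2][0] = 2 + 7 = 9) = 3 (attained at k = 0)
  C[1][1] = min over k of (A[1][0] + B[0][1] = 0 + 4 = 4, A[1][1] + B[1][1] = 5 + -1 = 4, A[1][2] + B[2][1] = 2 + 3 = 5) = 4 (attained at k = 0)
  C[1][2] = min over k of (A[1][0] + B[0][2] = 0 + 5 = 5, A[1][1] + B[1][2] = 5 + 1 = 6, A[1][2] + B[2][2] = 2 + 9 = 11) = 5 (attained at k = 0)
  C[2][0] = min over k of (A[2][0] + B[0][0] = 3 + 3 = 6, A[2][1] + B[1][0] = 3 + -2 = 1, A[2][2] + B[2][0] = 0 + 7 = 7) = 1 (attained at k = 1)
  C[2][1] = min over k of (A[2][0] + B[0][1] = 3 + 4 = 7, A[2][1] + B[1][1] = 3 + -1 = 2, A[2][2] + B[2][1] = 0 + 3 = 3) = 2 (attained at k = 1)
  C[2][2] = min over k of (A[2][0] + B[0][2] = 3 + 5 = 8, A[2][1] + B[1][2] = 3 + 1 = 4, A[2][2] + B[2][2] = 0 + 9 = 9) = 4 (attained at k = 1)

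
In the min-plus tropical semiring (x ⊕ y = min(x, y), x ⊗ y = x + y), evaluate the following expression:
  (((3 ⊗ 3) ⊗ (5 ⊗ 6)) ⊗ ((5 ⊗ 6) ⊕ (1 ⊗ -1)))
(((3 ⊗ 3) ⊗ (5 ⊗ 6)) ⊗ ((5 ⊗ 6) ⊕ (1 ⊗ -1))) = 17

Expand innermost to outermost. Recall ⊕ takes the minimum of its arguments and ⊗ takes their sum. Working out the expression (((3 ⊗ 3) ⊗ (5 ⊗ 6)) ⊗ ((5 ⊗ 6) ⊕ (1 ⊗ -1))) gives 17.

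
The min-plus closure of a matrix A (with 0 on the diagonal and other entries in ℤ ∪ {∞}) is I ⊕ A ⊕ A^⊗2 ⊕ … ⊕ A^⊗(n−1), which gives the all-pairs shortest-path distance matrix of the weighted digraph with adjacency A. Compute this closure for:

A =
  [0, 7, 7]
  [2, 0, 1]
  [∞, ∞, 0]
Closure =
  [0, 7, 7]
  [2, 0, 1]
  [∞, ∞, 0]

This is the Floyd-Warshall all-pairs shortest-path computation. For each intermediate vertex k = 0, 1, …, 2, update dist[i][j] ← min(dist[i][j], dist[i][k] + dist[k][j]). The final matrix gives, for each (i, j), the minimum total weight of any directed path from i to j (possibly empty when i = j).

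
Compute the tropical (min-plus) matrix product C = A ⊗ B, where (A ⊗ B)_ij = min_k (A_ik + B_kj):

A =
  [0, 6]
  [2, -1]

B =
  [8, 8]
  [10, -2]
A ⊗ B =
  [8, 4]
  [9, -3]

Apply the min-plus product entry-by-entry:
  C[0][0] = min over k of (A[0][0] + B[0][0] = 0 + 8 = 8, A[0][1] + B[1][0] = 6 + 10 = 16) = 8 (attained at k = 0)
  C[0][1] = min over k of (A[0][0] + B[0][1] = 0 + 8 = 8, A[0][1] + B[1][1] = 6 + -2 = 4) = 4 (attained at k = 1)
  C[1][0] = min over k of (A[1][0] + B[0][0] = 2 + 8 = 10, A[1][1] + B[1][0] = -1 + 10 = 9) = 9 (attained at k = 1)
  C[1][1] = min over k of (A[1][0] + B[0][1] = 2 + 8 = 10, A[1][1] + B[1][1] = -1 + -2 = -3) = -3 (attained at k = 1)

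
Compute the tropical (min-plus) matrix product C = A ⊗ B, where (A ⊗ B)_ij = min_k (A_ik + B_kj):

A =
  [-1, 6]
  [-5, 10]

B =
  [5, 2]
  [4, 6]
A ⊗ B =
  [4, 1]
  [0, -3]

Apply the min-plus product entry-by-entry:
  C[0][0] = min over k of (A[0][0] + B[0][0] = -1 + 5 = 4, A[0][1] + B[1][0] = 6 + 4 = 10) = 4 (attained at k = 0)
  C[0][1] = min over k of (A[0][0] + B[0][1] = -1 + 2 = 1, A[0][1] + B[1][1] = 6 + 6 = 12) = 1 (attained at k = 0)
  C[1][0] = min over k of (A[1][0] + B[0][0] = -5 + 5 = 0, A[1][1] + B[1][0] = 10 + 4 = 14) = 0 (attained at k = 0)
  C[1][1] = min over k of (A[1][0] + B[0][1] = -5 + 2 = -3, A[1][1] + B[1][1] = 10 + 6 = 16) = -3 (attained at k = 0)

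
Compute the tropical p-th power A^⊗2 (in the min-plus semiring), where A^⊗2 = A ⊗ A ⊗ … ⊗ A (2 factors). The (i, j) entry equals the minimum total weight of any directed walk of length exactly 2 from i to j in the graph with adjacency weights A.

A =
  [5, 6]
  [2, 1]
A^⊗2 =
  [8, 7]
  [3, 2]

Each entry (A^⊗2)_ij equals the minimum over all length-2 walks i = v_0 → v_1 → … → v_2 = j of Σ_t A[v_t][v_{t+1}]. For example, for (i, j) = (0, 1) we minimise over 2 possible intermediate vertex sequences; the minimum is 7, attained along the walk 0 → 1 → 1.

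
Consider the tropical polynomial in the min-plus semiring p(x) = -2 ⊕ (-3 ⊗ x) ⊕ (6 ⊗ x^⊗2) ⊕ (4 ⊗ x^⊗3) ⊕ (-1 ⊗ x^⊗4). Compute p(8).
p(8) = -2

A tropical monomial a ⊗ x^⊗i evaluates to a + i · x. Evaluating each term at x = 8:
  Term 0 contributes -2 + 0 · 8 = -2
  Term 1 contributes -3 + 1 · 8 = 5
  Term 2 contributes 6 + 2 · 8 = 22
  Term 3 contributes 4 + 3 · 8 = 28
  Term 4 contributes -1 + 4 · 8 = 31
p(8) = ⊕ of these = min[-2, 5, 22, 28, 31] = -2.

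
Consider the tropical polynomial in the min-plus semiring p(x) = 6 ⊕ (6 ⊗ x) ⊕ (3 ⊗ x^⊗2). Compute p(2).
p(2) = 6

A tropical monomial a ⊗ x^⊗i evaluates to a + i · x. Evaluating each term at x = 2:
  Term 0 contributes 6 + 0 · 2 = 6
  Term 1 contributes 6 + 1 · 2 = 8
  Term 2 contributes 3 + 2 · 2 = 7
p(2) = ⊕ of these = min[6, 8, 7] = 6.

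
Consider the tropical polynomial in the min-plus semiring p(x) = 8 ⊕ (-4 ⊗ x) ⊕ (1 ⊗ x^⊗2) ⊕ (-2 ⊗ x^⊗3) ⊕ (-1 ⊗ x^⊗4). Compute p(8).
p(8) = 4

A tropical monomial a ⊗ x^⊗i evaluates to a + i · x. Evaluating each term at x = 8:
  Term 0 contributes 8 + 0 · 8 = 8
  Term 1 contributes -4 + 1 · 8 = 4
  Term 2 contributes 1 + 2 · 8 = 17
  Term 3 contributes -2 + 3 · 8 = 22
  Term 4 contributes -1 + 4 · 8 = 31
p(8) = ⊕ of these = min[8, 4, 17, 22, 31] = 4.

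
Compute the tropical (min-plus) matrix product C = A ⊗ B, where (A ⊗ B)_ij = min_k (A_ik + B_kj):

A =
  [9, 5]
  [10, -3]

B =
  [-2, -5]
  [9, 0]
A ⊗ B =
  [7, 4]
  [6, -3]

Apply the min-plus product entry-by-entry:
  C[0][0] = min over k of (A[0][0] + B[0][0] = 9 + -2 = 7, A[0][1] + B[1][0] = 5 + 9 = 14) = 7 (attained at k = 0)
  C[0][1] = min over k of (A[0][0] + B[0][1] = 9 + -5 = 4, A[0][1] + B[1][1] = 5 + 0 = 5) = 4 (attained at k = 0)
  C[1][0] = min over k of (A[1][0] + B[0][0] = 10 + -2 = 8, A[1][1] + B[1][0] = -3 + 9 = 6) = 6 (attained at k = 1)
  C[1][1] = min over k of (A[1][0] + B[0][1] = 10 + -5 = 5, A[1][1] + B[1][1] = -3 + 0 = -3) = -3 (attained at k = 1)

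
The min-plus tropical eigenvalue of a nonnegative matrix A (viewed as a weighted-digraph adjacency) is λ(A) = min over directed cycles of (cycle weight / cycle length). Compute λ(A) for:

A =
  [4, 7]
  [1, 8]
λ(A) = 4

Enumerate directed cycles and compute their means (weight / length). Sample:
  cycle 0 → 0: weight = 4, length = 1, mean = 4/1 ≈ 4.000
  cycle 1 → 1: weight = 8, length = 1, mean = 8/1 ≈ 8.000
  cycle 0 → 1 → 0: weight = 8, length = 2, mean = 8/2 ≈ 4.000
  cycle 1 → 0 → 1: weight = 8, length = 2, mean = 8/2 ≈ 4.000
Minimum mean = 4.000, attained e.g. along the cycle 0 → 0 with weight 4 and length 1. So λ(A) = 4/1 = 4.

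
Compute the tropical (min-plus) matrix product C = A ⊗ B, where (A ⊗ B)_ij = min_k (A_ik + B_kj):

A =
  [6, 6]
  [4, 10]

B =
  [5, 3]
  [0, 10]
A ⊗ B =
  [6, 9]
  [9, 7]

Apply the min-plus product entry-by-entry:
  C[0][0] = min over k of (A[0][0] + B[0][0] = 6 + 5 = 11, A[0][1] + B[1][0] = 6 + 0 = 6) = 6 (attained at k = 1)
  C[0][1] = min over k of (A[0][0] + B[0][1] = 6 + 3 = 9, A[0][1] + B[1][1] = 6 + 10 = 16) = 9 (attained at k = 0)
  C[1][0] = min over k of (A[1][0] + B[0][0] = 4 + 5 = 9, A[1][1] + B[1][0] = 10 + 0 = 10) = 9 (attained at k = 0)
  C[1][1] = min over k of (A[1][0] + B[0][1] = 4 + 3 = 7, A[1][1] + B[1][1] = 10 + 10 = 20) = 7 (attained at k = 0)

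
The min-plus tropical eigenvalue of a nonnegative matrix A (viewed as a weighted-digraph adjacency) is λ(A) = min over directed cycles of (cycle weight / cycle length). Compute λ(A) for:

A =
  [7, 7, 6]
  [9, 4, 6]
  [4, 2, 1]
λ(A) = 1

Enumerate directed cycles and compute their means (weight / length). Sample:
  cycle 0 → 0: weight = 7, length = 1, mean = 7/1 ≈ 7.000
  cycle 1 → 1: weight = 4, length = 1, mean = 4/1 ≈ 4.000
  cycle 2 → 2: weight = 1, length = 1, mean = 1/1 ≈ 1.000
  cycle 0 → 1 → 0: weight = 16, length = 2, mean = 16/2 ≈ 8.000
  cycle 0 → 2 → 0: weight = 10, length = 2, mean = 10/2 ≈ 5.000
  cycle 1 → 0 → 1: weight = 16, length = 2, mean = 16/2 ≈ 8.000
Minimum mean = 1.000, attained e.g. along the cycle 2 → 2 with weight 1 and length 1. So λ(A) = 1/1 = 1.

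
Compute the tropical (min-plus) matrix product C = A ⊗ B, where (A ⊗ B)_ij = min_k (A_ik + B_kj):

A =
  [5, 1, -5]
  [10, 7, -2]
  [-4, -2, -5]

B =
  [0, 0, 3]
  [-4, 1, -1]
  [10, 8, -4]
A ⊗ B =
  [-3, 2, -9]
  [3, 6, -6]
  [-6, -4, -9]

Apply the min-plus product entry-by-entry:
  C[0][0] = min over k of (A[0][0] + B[0][0] = 5 + 0 = 5, A[0][1] + B[1][0] = 1 + -4 = -3, A[0][2] + B[2][0] = -5 + 10 = 5) = -3 (attained at k = 1)
  C[0][1] = min over k of (A[0][0] + B[0][1] = 5 + 0 = 5, A[0][1] + B[1][1] = 1 + 1 = 2, A[0][2] + B[2][1] = -5 + 8 = 3) = 2 (attained at k = 1)
  C[0][2] = min over k of (A[0][0] + B[0][2] = 5 + 3 = 8, A[0][1] + B[1][2] = 1 + -1 = 0, A[0][2] + B[2][2] = -5 + -4 = -9) = -9 (attained at k = 2)
  C[1][0] = min over k of (A[1][0] + B[0][0] = 10 + 0 = 10, A[1][1] + B[1][0] = 7 + -4 = 3, A[1][2] + B[2][0] = -2 + 10 = 8) = 3 (attained at k = 1)
  C[1][1] = min over k of (A[1][0] + B[0][1] = 10 + 0 = 10, A[1][1] + B[1][1] = 7 + 1 = 8, A[1][2] + B[2][1] = -2 + 8 = 6) = 6 (attained at k = 2)
  C[1][2] = min over k of (A[1][0] + B[0][2] = 10 + 3 = 13, A[1][1] + B[1][2] = 7 + -1 = 6, A[1][2] + B[2][2] = -2 + -4 = -6) = -6 (attained at k = 2)
  C[2][0] = min over k of (A[2][0] + B[0][0] = -4 + 0 = -4, A[2][1] + B[1][0] = -2 + -4 = -6, A[2][2] + B[2][0] = -5 + 10 = 5) = -6 (attained at k = 1)
  C[2][1] = min over k of (A[2][0] + B[0][1] = -4 + 0 = -4, A[2][1] + B[1][1] = -2 + 1 = -1, A[2][2] + B[2][1] = -5 + 8 = 3) = -4 (attained at k = 0)
  C[2][2] = min over k of (A[2][0] + B[0][2] = -4 + 3 = -1, A[2][1] + B[1][2] = -2 + -1 = -3, A[2][2] + B[2][2] = -5 + -4 = -9) = -9 (attained at k = 2)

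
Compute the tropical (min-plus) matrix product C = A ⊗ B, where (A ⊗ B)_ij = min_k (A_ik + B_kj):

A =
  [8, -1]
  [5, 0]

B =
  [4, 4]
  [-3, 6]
A ⊗ B =
  [-4, 5]
  [-3, 6]

Apply the min-plus product entry-by-entry:
  C[0][0] = min over k of (A[0][0] + B[0][0] = 8 + 4 = 12, A[0][1] + B[1][0] = -1 + -3 = -4) = -4 (attained at k = 1)
  C[0][1] = min over k of (A[0][0] + B[0][1] = 8 + 4 = 12, A[0][1] + B[1][1] = -1 + 6 = 5) = 5 (attained at k = 1)
  C[1][0] = min over k of (A[1][0] + B[0][0] = 5 + 4 = 9, A[1][1] + B[1][0] = 0 + -3 = -3) = -3 (attained at k = 1)
  C[1][1] = min over k of (A[1][0] + B[0][1] = 5 + 4 = 9, A[1][1] + B[1][1] = 0 + 6 = 6) = 6 (attained at k = 1)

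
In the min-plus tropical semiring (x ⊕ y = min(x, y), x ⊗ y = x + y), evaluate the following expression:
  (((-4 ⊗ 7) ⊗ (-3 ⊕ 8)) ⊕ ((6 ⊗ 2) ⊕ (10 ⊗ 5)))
(((-4 ⊗ 7) ⊗ (-3 ⊕ 8)) ⊕ ((6 ⊗ 2) ⊕ (10 ⊗ 5))) = 0

Expand innermost to outermost. Recall ⊕ takes the minimum of its arguments and ⊗ takes their sum. Working out the expression (((-4 ⊗ 7) ⊗ (-3 ⊕ 8)) ⊕ ((6 ⊗ 2) ⊕ (10 ⊗ 5))) gives 0.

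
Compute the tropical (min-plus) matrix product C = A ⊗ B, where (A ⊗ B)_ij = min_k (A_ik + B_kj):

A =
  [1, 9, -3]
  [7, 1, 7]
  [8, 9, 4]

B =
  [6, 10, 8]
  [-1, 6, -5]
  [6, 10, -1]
A ⊗ B =
  [3, 7, -4]
  [0, 7, -4]
  [8, 14, 3]

Apply the min-plus product entry-by-entry:
  C[0][0] = min over k of (A[0][0] + B[0][0] = 1 + 6 = 7, A[0][1] + B[1][0] = 9 + -1 = 8, A[0][2] + B[2][0] = -3 + 6 = 3) = 3 (attained at k = 2)
  C[0][1] = min over k of (A[0][0] + B[0][1] = 1 + 10 = 11, A[0][1] + B[1][1] = 9 + 6 = 15, A[0][2] + B[2][1] = -3 + 10 = 7) = 7 (attained at k = 2)
  C[0][2] = min over k of (A[0][0] + B[0][2] = 1 + 8 = 9, A[0][1] + B[1][2] = 9 + -5 = 4, A[0][2] + B[2][2] = -3 + -1 = -4) = -4 (attained at k = 2)
  C[1][0] = min over k of (A[1][0] + B[0][0] = 7 + 6 = 13, A[1][1] + B[1][0] = 1 + -1 = 0, A[1][2] + B[2][0] = 7 + 6 = 13) = 0 (attained at k = 1)
  C[1][1] = min over k of (A[1][0] + B[0][1] = 7 + 10 = 17, A[1][1] + B[1][1] = 1 + 6 = 7, A[1][2] + B[2][1] = 7 + 10 = 17) = 7 (attained at k = 1)
  C[1][2] = min over k of (A[1][0] + B[0][2] = 7 + 8 = 15, A[1][1] + B[1][2] = 1 + -5 = -4, A[1][2] + B[2][2] = 7 + -1 = 6) = -4 (attained at k = 1)
  C[2][0] = min over k of (A[2][0] + B[0][0] = 8 + 6 = 14, A[2][1] + B[1][0] = 9 + -1 = 8, A[2][2] + B[2][0] = 4 + 6 = 10) = 8 (attained at k = 1)
  C[2][1] = min over k of (A[2][0] + B[0][1] = 8 + 10 = 18, A[2][1] + B[1][1] = 9 + 6 = 15, A[2][2] + B[2][1] = 4 + 10 = 14) = 14 (attained at k = 2)
  C[2][2] = min over k of (A[2][0] + B[0][2] = 8 + 8 = 16, A[2][1] + B[1][2] = 9 + -5 = 4, A[2][2] + B[2][2] = 4 + -1 = 3) = 3 (attained at k = 2)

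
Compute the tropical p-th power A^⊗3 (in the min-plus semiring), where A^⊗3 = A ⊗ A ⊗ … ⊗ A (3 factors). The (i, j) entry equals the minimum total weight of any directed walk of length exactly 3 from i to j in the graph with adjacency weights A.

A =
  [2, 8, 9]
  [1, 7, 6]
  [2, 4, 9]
A^⊗3 =
  [6, 12, 13]
  [5, 11, 12]
  [6, 12, 13]

Each entry (A^⊗3)_ij equals the minimum over all length-3 walks i = v_0 → v_1 → … → v_3 = j of Σ_t A[v_t][v_{t+1}]. For example, for (i, j) = (0, 2) we minimise over 9 possible intermediate vertex sequences; the minimum is 13, attained along the walk 0 → 0 → 0 → 2.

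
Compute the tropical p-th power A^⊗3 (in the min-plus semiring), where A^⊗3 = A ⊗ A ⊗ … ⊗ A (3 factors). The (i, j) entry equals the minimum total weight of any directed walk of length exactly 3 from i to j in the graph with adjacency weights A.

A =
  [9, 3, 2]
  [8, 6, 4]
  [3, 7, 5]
A^⊗3 =
  [10, 8, 7]
  [12, 10, 9]
  [8, 11, 10]

Each entry (A^⊗3)_ij equals the minimum over all length-3 walks i = v_0 → v_1 → … → v_3 = j of Σ_t A[v_t][v_{t+1}]. For example, for (i, j) = (0, 2) we minimise over 9 possible intermediate vertex sequences; the minimum is 7, attained along the walk 0 → 2 → 0 → 2.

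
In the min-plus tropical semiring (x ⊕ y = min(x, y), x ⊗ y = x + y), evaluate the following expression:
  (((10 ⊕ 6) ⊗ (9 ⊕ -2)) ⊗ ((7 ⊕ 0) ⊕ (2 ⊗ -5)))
(((10 ⊕ 6) ⊗ (9 ⊕ -2)) ⊗ ((7 ⊕ 0) ⊕ (2 ⊗ -5))) = 1

Expand innermost to outermost. Recall ⊕ takes the minimum of its arguments and ⊗ takes their sum. Working out the expression (((10 ⊕ 6) ⊗ (9 ⊕ -2)) ⊗ ((7 ⊕ 0) ⊕ (2 ⊗ -5))) gives 1.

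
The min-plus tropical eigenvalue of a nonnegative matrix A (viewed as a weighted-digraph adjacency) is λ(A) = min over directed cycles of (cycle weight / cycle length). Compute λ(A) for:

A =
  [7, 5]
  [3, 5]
λ(A) = 4

Enumerate directed cycles and compute their means (weight / length). Sample:
  cycle 0 → 0: weight = 7, length = 1, mean = 7/1 ≈ 7.000
  cycle 1 → 1: weight = 5, length = 1, mean = 5/1 ≈ 5.000
  cycle 0 → 1 → 0: weight = 8, length = 2, mean = 8/2 ≈ 4.000
  cycle 1 → 0 → 1: weight = 8, length = 2, mean = 8/2 ≈ 4.000
Minimum mean = 4.000, attained e.g. along the cycle 0 → 1 → 0 with weight 8 and length 2. So λ(A) = 8/2 = 4.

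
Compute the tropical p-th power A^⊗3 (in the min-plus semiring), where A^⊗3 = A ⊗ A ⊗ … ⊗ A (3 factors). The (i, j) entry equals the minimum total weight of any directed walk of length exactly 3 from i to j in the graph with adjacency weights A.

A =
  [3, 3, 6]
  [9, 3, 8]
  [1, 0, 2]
A^⊗3 =
  [9, 8, 10]
  [11, 9, 12]
  [5, 4, 6]

Each entry (A^⊗3)_ij equals the minimum over all length-3 walks i = v_0 → v_1 → … → v_3 = j of Σ_t A[v_t][v_{t+1}]. For example, for (i, j) = (0, 2) we minimise over 9 possible intermediate vertex sequences; the minimum is 10, attained along the walk 0 → 2 → 2 → 2.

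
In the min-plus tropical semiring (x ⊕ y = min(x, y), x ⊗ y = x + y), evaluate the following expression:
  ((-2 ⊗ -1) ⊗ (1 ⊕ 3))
((-2 ⊗ -1) ⊗ (1 ⊕ 3)) = -2

Expand innermost to outermost. Recall ⊕ takes the minimum of its arguments and ⊗ takes their sum. Working out the expression ((-2 ⊗ -1) ⊗ (1 ⊕ 3)) gives -2.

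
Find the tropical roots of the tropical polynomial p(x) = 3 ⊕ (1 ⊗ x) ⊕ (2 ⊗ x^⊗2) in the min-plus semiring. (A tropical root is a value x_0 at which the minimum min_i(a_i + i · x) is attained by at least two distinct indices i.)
Roots: {-1, 2}

Each tropical root is a break point of the lower envelope of the lines y = a_i + i · x (there are 3 lines, with slopes 0, 1, ..., 2). Only the lines that attain the minimum somewhere contribute to roots; other lines are dominated. Here the surviving (envelope) indices are i = 2, i = 1, i = 0.
Intersections between consecutive envelope lines give the roots: for adjacent envelope indices i < j the intersection is x = (a_i − a_j) / (j − i). Reading off the sorted break points: {-1, 2}.
Verification: at each break x_0, at least two indices attain the minimum of min_i(a_i + i · x_0).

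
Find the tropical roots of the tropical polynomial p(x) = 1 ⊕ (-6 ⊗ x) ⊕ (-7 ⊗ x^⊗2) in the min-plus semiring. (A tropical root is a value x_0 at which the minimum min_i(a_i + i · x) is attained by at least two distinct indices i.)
Roots: {1, 7}

Each tropical root is a break point of the lower envelope of the lines y = a_i + i · x (there are 3 lines, with slopes 0, 1, ..., 2). Only the lines that attain the minimum somewhere contribute to roots; other lines are dominated. Here the surviving (envelope) indices are i = 2, i = 1, i = 0.
Intersections between consecutive envelope lines give the roots: for adjacent envelope indices i < j the intersection is x = (a_i − a_j) / (j − i). Reading off the sorted break points: {1, 7}.
Verification: at each break x_0, at least two indices attain the minimum of min_i(a_i + i · x_0).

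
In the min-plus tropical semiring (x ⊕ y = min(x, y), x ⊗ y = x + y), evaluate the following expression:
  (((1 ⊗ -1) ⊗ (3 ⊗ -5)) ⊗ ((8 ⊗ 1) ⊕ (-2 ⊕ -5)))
(((1 ⊗ -1) ⊗ (3 ⊗ -5)) ⊗ ((8 ⊗ 1) ⊕ (-2 ⊕ -5))) = -7

Expand innermost to outermost. Recall ⊕ takes the minimum of its arguments and ⊗ takes their sum. Working out the expression (((1 ⊗ -1) ⊗ (3 ⊗ -5)) ⊗ ((8 ⊗ 1) ⊕ (-2 ⊕ -5))) gives -7.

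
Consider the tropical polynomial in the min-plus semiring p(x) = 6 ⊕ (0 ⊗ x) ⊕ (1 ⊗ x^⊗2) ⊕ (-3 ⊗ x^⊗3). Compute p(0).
p(0) = -3

A tropical monomial a ⊗ x^⊗i evaluates to a + i · x. Evaluating each term at x = 0:
  Term 0 contributes 6 + 0 · 0 = 6
  Term 1 contributes 0 + 1 · 0 = 0
  Term 2 contributes 1 + 2 · 0 = 1
  Term 3 contributes -3 + 3 · 0 = -3
p(0) = ⊕ of these = min[6, 0, 1, -3] = -3.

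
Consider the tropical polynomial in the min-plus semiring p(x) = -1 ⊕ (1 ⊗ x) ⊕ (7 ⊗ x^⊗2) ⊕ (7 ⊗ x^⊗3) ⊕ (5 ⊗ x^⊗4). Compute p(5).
p(5) = -1

A tropical monomial a ⊗ x^⊗i evaluates to a + i · x. Evaluating each term at x = 5:
  Term 0 contributes -1 + 0 · 5 = -1
  Term 1 contributes 1 + 1 · 5 = 6
  Term 2 contributes 7 + 2 · 5 = 17
  Term 3 contributes 7 + 3 · 5 = 22
  Term 4 contributes 5 + 4 · 5 = 25
p(5) = ⊕ of these = min[-1, 6, 17, 22, 25] = -1.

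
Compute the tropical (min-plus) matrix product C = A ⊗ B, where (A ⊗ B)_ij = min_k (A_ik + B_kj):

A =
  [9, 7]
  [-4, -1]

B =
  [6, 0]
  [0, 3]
A ⊗ B =
  [7, 9]
  [-1, -4]

Apply the min-plus product entry-by-entry:
  C[0][0] = min over k of (A[0][0] + B[0][0] = 9 + 6 = 15, A[0][1] + B[1][0] = 7 + 0 = 7) = 7 (attained at k = 1)
  C[0][1] = min over k of (A[0][0] + B[0][1] = 9 + 0 = 9, A[0][1] + B[1][1] = 7 + 3 = 10) = 9 (attained at k = 0)
  C[1][0] = min over k of (A[1][0] + B[0][0] = -4 + 6 = 2, A[1][1] + B[1][0] = -1 + 0 = -1) = -1 (attained at k = 1)
  C[1][1] = min over k of (A[1][0] + B[0][1] = -4 + 0 = -4, A[1][1] + B[1][1] = -1 + 3 = 2) = -4 (attained at k = 0)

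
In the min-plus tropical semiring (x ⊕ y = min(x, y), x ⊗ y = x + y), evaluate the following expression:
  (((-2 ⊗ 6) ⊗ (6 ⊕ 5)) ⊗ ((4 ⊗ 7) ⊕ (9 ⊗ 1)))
(((-2 ⊗ 6) ⊗ (6 ⊕ 5)) ⊗ ((4 ⊗ 7) ⊕ (9 ⊗ 1))) = 19

Expand innermost to outermost. Recall ⊕ takes the minimum of its arguments and ⊗ takes their sum. Working out the expression (((-2 ⊗ 6) ⊗ (6 ⊕ 5)) ⊗ ((4 ⊗ 7) ⊕ (9 ⊗ 1))) gives 19.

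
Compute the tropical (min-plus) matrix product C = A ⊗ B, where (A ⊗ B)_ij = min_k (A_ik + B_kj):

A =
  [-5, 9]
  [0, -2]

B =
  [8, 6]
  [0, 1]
A ⊗ B =
  [3, 1]
  [-2, -1]

Apply the min-plus product entry-by-entry:
  C[0][0] = min over k of (A[0][0] + B[0][0] = -5 + 8 = 3, A[0][1] + B[1][0] = 9 + 0 = 9) = 3 (attained at k = 0)
  C[0][1] = min over k of (A[0][0] + B[0][1] = -5 + 6 = 1, A[0][1] + B[1][1] = 9 + 1 = 10) = 1 (attained at k = 0)
  C[1][0] = min over k of (A[1][0] + B[0][0] = 0 + 8 = 8, A[1][1] + B[1][0] = -2 + 0 = -2) = -2 (attained at k = 1)
  C[1][1] = min over k of (A[1][0] + B[0][1] = 0 + 6 = 6, A[1][1] + B[1][1] = -2 + 1 = -1) = -1 (attained at k = 1)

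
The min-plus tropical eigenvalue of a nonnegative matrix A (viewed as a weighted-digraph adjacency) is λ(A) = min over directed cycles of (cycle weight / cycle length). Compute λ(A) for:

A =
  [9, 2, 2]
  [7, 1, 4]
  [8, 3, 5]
λ(A) = 1

Enumerate directed cycles and compute their means (weight / length). Sample:
  cycle 0 → 0: weight = 9, length = 1, mean = 9/1 ≈ 9.000
  cycle 1 → 1: weight = 1, length = 1, mean = 1/1 ≈ 1.000
  cycle 2 → 2: weight = 5, length = 1, mean = 5/1 ≈ 5.000
  cycle 0 → 1 → 0: weight = 9, length = 2, mean = 9/2 ≈ 4.500
  cycle 0 → 2 → 0: weight = 10, length = 2, mean = 10/2 ≈ 5.000
  cycle 1 → 0 → 1: weight = 9, length = 2, mean = 9/2 ≈ 4.500
Minimum mean = 1.000, attained e.g. along the cycle 1 → 1 with weight 1 and length 1. So λ(A) = 1/1 = 1.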